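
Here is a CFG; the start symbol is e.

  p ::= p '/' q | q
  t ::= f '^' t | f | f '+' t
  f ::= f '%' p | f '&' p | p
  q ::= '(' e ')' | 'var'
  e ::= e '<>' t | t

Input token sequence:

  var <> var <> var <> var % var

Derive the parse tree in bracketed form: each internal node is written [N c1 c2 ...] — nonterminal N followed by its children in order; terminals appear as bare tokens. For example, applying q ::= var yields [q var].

e
e <> t
e <> t <> t
e <> t <> t <> t
t <> t <> t <> t
f <> t <> t <> t
p <> t <> t <> t
q <> t <> t <> t
var <> t <> t <> t
var <> f <> t <> t
var <> p <> t <> t
var <> q <> t <> t
var <> var <> t <> t
var <> var <> f <> t
var <> var <> p <> t
var <> var <> q <> t
var <> var <> var <> t
var <> var <> var <> f
var <> var <> var <> f % p
var <> var <> var <> p % p
var <> var <> var <> q % p
var <> var <> var <> var % p
var <> var <> var <> var % q
var <> var <> var <> var % var

[e [e [e [e [t [f [p [q var]]]]] <> [t [f [p [q var]]]]] <> [t [f [p [q var]]]]] <> [t [f [f [p [q var]]] % [p [q var]]]]]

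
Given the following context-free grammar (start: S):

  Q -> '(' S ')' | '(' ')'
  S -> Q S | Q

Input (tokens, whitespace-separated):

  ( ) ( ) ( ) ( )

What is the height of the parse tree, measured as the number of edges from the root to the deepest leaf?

5

[S [Q ( )] [S [Q ( )] [S [Q ( )] [S [Q ( )]]]]]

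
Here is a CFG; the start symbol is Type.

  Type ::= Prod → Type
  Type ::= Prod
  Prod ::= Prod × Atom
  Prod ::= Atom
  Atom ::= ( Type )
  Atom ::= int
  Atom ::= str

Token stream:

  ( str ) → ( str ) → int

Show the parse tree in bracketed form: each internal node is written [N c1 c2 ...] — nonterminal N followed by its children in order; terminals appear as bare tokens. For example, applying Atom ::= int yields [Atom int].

Type
Prod → Type
Atom → Type
( Type ) → Type
( Prod ) → Type
( Atom ) → Type
( str ) → Type
( str ) → Prod → Type
( str ) → Atom → Type
( str ) → ( Type ) → Type
( str ) → ( Prod ) → Type
( str ) → ( Atom ) → Type
( str ) → ( str ) → Type
( str ) → ( str ) → Prod
( str ) → ( str ) → Atom
( str ) → ( str ) → int

[Type [Prod [Atom ( [Type [Prod [Atom str]]] )]] → [Type [Prod [Atom ( [Type [Prod [Atom str]]] )]] → [Type [Prod [Atom int]]]]]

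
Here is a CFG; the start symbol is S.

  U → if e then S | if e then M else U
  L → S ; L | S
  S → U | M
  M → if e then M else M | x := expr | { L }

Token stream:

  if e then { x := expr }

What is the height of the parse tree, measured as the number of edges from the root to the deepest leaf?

[S [U if e then [S [M { [L [S [M x := expr]]] }]]]]

7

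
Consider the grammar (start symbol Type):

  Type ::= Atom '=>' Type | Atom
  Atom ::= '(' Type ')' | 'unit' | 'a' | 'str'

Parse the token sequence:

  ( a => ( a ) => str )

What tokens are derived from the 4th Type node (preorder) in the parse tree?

[Type [Atom ( [Type [Atom a] => [Type [Atom ( [Type [Atom a]] )] => [Type [Atom str]]]] )]]

a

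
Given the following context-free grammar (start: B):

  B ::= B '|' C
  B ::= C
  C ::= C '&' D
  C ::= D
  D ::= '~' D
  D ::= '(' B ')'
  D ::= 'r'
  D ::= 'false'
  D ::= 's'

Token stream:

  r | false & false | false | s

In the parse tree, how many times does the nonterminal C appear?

[B [B [B [B [C [D r]]] | [C [C [D false]] & [D false]]] | [C [D false]]] | [C [D s]]]

5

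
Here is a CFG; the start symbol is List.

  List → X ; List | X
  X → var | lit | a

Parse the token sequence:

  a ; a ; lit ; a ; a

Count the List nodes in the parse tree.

[List [X a] ; [List [X a] ; [List [X lit] ; [List [X a] ; [List [X a]]]]]]

5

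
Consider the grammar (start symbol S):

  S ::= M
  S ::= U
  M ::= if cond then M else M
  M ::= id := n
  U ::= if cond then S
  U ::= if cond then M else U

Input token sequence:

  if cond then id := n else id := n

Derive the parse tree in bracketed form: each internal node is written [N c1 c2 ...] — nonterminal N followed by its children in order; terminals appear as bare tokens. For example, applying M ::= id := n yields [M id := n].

S
M
if cond then M else M
if cond then id := n else M
if cond then id := n else id := n

[S [M if cond then [M id := n] else [M id := n]]]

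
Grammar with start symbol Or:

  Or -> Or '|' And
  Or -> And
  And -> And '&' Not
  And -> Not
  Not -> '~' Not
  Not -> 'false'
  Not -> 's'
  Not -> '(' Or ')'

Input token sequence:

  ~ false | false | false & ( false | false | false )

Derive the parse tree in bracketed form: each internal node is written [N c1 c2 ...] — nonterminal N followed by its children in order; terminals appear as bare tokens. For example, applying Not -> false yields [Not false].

[Or [Or [Or [And [Not ~ [Not false]]]] | [And [Not false]]] | [And [And [Not false]] & [Not ( [Or [Or [Or [And [Not false]]] | [And [Not false]]] | [And [Not false]]] )]]]

Or
Or | And
Or | And | And
And | And | And
Not | And | And
~ Not | And | And
~ false | And | And
~ false | Not | And
~ false | false | And
~ false | false | And & Not
~ false | false | Not & Not
~ false | false | false & Not
~ false | false | false & ( Or )
~ false | false | false & ( Or | And )
~ false | false | false & ( Or | And | And )
~ false | false | false & ( And | And | And )
~ false | false | false & ( Not | And | And )
~ false | false | false & ( false | And | And )
~ false | false | false & ( false | Not | And )
~ false | false | false & ( false | false | And )
~ false | false | false & ( false | false | Not )
~ false | false | false & ( false | false | false )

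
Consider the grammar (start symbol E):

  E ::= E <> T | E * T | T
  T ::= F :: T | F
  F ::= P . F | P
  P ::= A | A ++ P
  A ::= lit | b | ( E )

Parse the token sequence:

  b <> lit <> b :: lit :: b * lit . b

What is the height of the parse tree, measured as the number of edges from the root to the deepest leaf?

8

[E [E [E [E [T [F [P [A b]]]]] <> [T [F [P [A lit]]]]] <> [T [F [P [A b]]] :: [T [F [P [A lit]]] :: [T [F [P [A b]]]]]]] * [T [F [P [A lit]] . [F [P [A b]]]]]]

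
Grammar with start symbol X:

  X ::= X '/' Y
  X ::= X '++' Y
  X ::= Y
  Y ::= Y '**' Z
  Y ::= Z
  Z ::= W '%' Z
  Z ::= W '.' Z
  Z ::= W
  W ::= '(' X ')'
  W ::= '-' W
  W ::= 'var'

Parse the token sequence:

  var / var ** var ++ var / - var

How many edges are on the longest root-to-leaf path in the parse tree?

[X [X [X [X [Y [Z [W var]]]] / [Y [Y [Z [W var]]] ** [Z [W var]]]] ++ [Y [Z [W var]]]] / [Y [Z [W - [W var]]]]]

7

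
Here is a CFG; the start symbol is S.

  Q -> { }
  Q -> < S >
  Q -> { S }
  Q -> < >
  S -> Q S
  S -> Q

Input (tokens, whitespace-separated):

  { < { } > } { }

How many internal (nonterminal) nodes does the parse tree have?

[S [Q { [S [Q < [S [Q { }]] >]] }] [S [Q { }]]]

8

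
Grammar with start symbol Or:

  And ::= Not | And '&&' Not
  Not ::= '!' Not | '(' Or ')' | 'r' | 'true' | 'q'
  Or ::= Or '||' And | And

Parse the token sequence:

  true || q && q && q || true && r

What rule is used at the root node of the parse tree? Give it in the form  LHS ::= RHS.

Or ::= Or '||' And

[Or [Or [Or [And [Not true]]] || [And [And [And [Not q]] && [Not q]] && [Not q]]] || [And [And [Not true]] && [Not r]]]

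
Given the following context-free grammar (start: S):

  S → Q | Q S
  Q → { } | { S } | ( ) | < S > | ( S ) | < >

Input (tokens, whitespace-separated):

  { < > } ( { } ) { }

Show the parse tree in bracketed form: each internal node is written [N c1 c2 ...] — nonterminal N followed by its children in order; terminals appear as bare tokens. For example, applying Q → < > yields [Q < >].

S
Q S
{ S } S
{ Q } S
{ < > } S
{ < > } Q S
{ < > } ( S ) S
{ < > } ( Q ) S
{ < > } ( { } ) S
{ < > } ( { } ) Q
{ < > } ( { } ) { }

[S [Q { [S [Q < >]] }] [S [Q ( [S [Q { }]] )] [S [Q { }]]]]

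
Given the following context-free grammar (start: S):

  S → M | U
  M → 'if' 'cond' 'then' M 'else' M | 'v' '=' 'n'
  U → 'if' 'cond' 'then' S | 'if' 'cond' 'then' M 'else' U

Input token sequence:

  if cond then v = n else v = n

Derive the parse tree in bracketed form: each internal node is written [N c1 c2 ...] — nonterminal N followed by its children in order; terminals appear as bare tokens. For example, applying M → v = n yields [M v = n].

S
M
if cond then M else M
if cond then v = n else M
if cond then v = n else v = n

[S [M if cond then [M v = n] else [M v = n]]]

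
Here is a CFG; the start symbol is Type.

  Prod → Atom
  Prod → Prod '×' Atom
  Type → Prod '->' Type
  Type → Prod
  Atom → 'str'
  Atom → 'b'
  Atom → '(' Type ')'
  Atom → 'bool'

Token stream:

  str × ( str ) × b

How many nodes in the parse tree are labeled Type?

[Type [Prod [Prod [Prod [Atom str]] × [Atom ( [Type [Prod [Atom str]]] )]] × [Atom b]]]

2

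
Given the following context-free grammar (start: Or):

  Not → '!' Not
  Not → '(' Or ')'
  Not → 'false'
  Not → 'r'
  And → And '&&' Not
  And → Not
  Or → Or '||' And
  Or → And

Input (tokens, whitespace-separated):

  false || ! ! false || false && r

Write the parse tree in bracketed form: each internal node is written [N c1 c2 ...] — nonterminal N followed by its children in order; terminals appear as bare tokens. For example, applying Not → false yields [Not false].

Or
Or || And
Or || And || And
And || And || And
Not || And || And
false || And || And
false || Not || And
false || ! Not || And
false || ! ! Not || And
false || ! ! false || And
false || ! ! false || And && Not
false || ! ! false || Not && Not
false || ! ! false || false && Not
false || ! ! false || false && r

[Or [Or [Or [And [Not false]]] || [And [Not ! [Not ! [Not false]]]]] || [And [And [Not false]] && [Not r]]]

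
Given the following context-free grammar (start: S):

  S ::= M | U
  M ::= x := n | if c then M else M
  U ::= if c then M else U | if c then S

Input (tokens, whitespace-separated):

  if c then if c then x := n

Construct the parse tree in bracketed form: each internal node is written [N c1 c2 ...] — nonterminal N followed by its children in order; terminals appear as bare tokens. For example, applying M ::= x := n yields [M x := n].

S
U
if c then S
if c then U
if c then if c then S
if c then if c then M
if c then if c then x := n

[S [U if c then [S [U if c then [S [M x := n]]]]]]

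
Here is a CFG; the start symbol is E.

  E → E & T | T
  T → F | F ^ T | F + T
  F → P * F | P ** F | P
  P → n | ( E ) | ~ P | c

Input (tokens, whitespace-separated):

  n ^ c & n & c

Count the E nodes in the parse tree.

[E [E [E [T [F [P n]] ^ [T [F [P c]]]]] & [T [F [P n]]]] & [T [F [P c]]]]

3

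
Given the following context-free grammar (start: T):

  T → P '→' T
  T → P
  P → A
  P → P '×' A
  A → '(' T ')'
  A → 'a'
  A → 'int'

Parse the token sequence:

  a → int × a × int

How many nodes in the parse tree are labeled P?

[T [P [A a]] → [T [P [P [P [A int]] × [A a]] × [A int]]]]

4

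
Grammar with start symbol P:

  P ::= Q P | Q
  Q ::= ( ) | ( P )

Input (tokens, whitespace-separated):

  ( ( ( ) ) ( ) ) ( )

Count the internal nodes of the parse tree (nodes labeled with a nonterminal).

[P [Q ( [P [Q ( [P [Q ( )]] )] [P [Q ( )]]] )] [P [Q ( )]]]

10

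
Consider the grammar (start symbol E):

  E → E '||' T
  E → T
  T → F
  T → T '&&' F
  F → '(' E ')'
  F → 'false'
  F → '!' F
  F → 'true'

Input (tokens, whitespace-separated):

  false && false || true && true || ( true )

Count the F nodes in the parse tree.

6

[E [E [E [T [T [F false]] && [F false]]] || [T [T [F true]] && [F true]]] || [T [F ( [E [T [F true]]] )]]]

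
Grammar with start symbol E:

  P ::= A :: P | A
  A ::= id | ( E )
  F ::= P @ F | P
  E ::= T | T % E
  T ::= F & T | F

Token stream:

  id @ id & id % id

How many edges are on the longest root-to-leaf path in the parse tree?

6

[E [T [F [P [A id]] @ [F [P [A id]]]] & [T [F [P [A id]]]]] % [E [T [F [P [A id]]]]]]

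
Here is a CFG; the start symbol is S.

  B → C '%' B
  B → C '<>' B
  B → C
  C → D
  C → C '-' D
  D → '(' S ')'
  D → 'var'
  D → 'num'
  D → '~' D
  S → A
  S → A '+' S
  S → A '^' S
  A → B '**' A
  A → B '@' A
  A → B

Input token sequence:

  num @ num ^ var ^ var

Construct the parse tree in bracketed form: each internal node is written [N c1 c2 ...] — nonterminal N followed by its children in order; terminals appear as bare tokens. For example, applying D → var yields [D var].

[S [A [B [C [D num]]] @ [A [B [C [D num]]]]] ^ [S [A [B [C [D var]]]] ^ [S [A [B [C [D var]]]]]]]

S
A ^ S
B @ A ^ S
C @ A ^ S
D @ A ^ S
num @ A ^ S
num @ B ^ S
num @ C ^ S
num @ D ^ S
num @ num ^ S
num @ num ^ A ^ S
num @ num ^ B ^ S
num @ num ^ C ^ S
num @ num ^ D ^ S
num @ num ^ var ^ S
num @ num ^ var ^ A
num @ num ^ var ^ B
num @ num ^ var ^ C
num @ num ^ var ^ D
num @ num ^ var ^ var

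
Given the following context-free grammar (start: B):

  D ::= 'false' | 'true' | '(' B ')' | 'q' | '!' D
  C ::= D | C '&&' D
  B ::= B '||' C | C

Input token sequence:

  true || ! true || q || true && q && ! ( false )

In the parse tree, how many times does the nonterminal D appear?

9

[B [B [B [B [C [D true]]] || [C [D ! [D true]]]] || [C [D q]]] || [C [C [C [D true]] && [D q]] && [D ! [D ( [B [C [D false]]] )]]]]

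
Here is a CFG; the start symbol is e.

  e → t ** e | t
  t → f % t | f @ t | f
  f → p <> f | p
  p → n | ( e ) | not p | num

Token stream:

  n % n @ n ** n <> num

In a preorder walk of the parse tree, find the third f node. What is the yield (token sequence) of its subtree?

n

[e [t [f [p n]] % [t [f [p n]] @ [t [f [p n]]]]] ** [e [t [f [p n] <> [f [p num]]]]]]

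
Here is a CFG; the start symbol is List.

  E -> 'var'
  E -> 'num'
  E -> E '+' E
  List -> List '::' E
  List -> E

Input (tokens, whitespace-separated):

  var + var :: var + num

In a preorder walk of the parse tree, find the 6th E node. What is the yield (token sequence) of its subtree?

num

[List [List [E [E var] + [E var]]] :: [E [E var] + [E num]]]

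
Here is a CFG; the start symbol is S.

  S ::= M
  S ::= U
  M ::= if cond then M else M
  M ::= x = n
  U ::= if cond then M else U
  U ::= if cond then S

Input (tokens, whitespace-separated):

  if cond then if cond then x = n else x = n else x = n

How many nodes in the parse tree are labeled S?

[S [M if cond then [M if cond then [M x = n] else [M x = n]] else [M x = n]]]

1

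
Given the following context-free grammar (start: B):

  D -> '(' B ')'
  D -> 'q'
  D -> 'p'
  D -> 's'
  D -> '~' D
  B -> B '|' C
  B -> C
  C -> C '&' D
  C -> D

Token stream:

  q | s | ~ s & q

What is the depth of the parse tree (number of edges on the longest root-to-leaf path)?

[B [B [B [C [D q]]] | [C [D s]]] | [C [C [D ~ [D s]]] & [D q]]]

5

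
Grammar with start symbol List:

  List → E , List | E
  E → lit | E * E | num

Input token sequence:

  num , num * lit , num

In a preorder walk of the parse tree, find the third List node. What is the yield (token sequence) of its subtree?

num

[List [E num] , [List [E [E num] * [E lit]] , [List [E num]]]]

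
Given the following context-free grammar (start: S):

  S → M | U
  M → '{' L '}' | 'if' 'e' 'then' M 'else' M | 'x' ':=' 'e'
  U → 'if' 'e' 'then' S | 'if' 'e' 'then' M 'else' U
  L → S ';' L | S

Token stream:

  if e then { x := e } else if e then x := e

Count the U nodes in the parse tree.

[S [U if e then [M { [L [S [M x := e]]] }] else [U if e then [S [M x := e]]]]]

2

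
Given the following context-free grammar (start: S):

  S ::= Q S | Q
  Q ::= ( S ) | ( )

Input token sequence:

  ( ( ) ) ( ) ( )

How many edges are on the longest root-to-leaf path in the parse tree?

[S [Q ( [S [Q ( )]] )] [S [Q ( )] [S [Q ( )]]]]

4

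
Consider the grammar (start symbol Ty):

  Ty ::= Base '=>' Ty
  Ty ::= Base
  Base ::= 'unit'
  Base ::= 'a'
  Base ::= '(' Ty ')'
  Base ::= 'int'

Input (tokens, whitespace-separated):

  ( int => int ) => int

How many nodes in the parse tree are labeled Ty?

[Ty [Base ( [Ty [Base int] => [Ty [Base int]]] )] => [Ty [Base int]]]

4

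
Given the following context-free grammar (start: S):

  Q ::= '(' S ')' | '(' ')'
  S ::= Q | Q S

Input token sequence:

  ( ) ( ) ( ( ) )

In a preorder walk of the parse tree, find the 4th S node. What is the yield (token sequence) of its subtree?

( )

[S [Q ( )] [S [Q ( )] [S [Q ( [S [Q ( )]] )]]]]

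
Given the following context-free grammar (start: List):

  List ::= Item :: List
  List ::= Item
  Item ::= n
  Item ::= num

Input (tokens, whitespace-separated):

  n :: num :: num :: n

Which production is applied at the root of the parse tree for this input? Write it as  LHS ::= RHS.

[List [Item n] :: [List [Item num] :: [List [Item num] :: [List [Item n]]]]]

List ::= Item :: List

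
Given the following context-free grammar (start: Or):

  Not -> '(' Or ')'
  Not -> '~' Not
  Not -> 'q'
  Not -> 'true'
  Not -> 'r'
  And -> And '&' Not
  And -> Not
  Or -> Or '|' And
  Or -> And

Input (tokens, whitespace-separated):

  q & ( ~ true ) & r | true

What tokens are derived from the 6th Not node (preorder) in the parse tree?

true

[Or [Or [And [And [And [Not q]] & [Not ( [Or [And [Not ~ [Not true]]]] )]] & [Not r]]] | [And [Not true]]]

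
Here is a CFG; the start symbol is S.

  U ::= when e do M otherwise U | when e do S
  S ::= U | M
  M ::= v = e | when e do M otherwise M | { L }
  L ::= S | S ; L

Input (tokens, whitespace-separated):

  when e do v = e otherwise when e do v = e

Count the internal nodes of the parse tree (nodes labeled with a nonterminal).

[S [U when e do [M v = e] otherwise [U when e do [S [M v = e]]]]]

6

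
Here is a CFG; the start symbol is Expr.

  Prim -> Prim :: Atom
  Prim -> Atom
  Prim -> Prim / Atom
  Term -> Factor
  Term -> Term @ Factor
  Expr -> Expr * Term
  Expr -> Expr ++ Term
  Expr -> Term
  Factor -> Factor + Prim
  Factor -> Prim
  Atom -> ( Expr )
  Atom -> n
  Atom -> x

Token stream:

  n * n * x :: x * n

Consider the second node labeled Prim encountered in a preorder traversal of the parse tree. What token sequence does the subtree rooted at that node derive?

[Expr [Expr [Expr [Expr [Term [Factor [Prim [Atom n]]]]] * [Term [Factor [Prim [Atom n]]]]] * [Term [Factor [Prim [Prim [Atom x]] :: [Atom x]]]]] * [Term [Factor [Prim [Atom n]]]]]

n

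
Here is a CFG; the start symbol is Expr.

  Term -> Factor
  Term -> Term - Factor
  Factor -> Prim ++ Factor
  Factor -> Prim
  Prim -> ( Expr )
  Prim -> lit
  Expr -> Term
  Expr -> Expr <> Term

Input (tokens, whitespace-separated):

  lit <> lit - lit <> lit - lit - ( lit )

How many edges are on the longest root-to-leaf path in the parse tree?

[Expr [Expr [Expr [Term [Factor [Prim lit]]]] <> [Term [Term [Factor [Prim lit]]] - [Factor [Prim lit]]]] <> [Term [Term [Term [Factor [Prim lit]]] - [Factor [Prim lit]]] - [Factor [Prim ( [Expr [Term [Factor [Prim lit]]]] )]]]]

8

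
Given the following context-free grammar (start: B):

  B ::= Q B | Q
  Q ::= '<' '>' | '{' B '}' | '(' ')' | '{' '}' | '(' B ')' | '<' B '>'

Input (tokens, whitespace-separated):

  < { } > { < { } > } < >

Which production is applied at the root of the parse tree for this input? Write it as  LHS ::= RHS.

B ::= Q B

[B [Q < [B [Q { }]] >] [B [Q { [B [Q < [B [Q { }]] >]] }] [B [Q < >]]]]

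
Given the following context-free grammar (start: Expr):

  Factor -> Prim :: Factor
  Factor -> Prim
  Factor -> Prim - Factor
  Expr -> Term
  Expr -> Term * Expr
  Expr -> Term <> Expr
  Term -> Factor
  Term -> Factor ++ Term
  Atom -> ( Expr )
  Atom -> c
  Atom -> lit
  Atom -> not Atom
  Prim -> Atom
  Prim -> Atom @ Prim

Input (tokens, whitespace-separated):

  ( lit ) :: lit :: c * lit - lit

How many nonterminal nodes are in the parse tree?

24

[Expr [Term [Factor [Prim [Atom ( [Expr [Term [Factor [Prim [Atom lit]]]]] )]] :: [Factor [Prim [Atom lit]] :: [Factor [Prim [Atom c]]]]]] * [Expr [Term [Factor [Prim [Atom lit]] - [Factor [Prim [Atom lit]]]]]]]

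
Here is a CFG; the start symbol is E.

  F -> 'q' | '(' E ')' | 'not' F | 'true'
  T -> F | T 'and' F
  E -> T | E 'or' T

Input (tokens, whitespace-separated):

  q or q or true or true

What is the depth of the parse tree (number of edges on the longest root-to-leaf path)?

6

[E [E [E [E [T [F q]]] or [T [F q]]] or [T [F true]]] or [T [F true]]]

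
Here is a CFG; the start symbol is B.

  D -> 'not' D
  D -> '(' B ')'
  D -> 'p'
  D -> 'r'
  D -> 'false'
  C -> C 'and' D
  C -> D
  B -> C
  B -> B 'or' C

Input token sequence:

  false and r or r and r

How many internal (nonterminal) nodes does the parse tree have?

10

[B [B [C [C [D false]] and [D r]]] or [C [C [D r]] and [D r]]]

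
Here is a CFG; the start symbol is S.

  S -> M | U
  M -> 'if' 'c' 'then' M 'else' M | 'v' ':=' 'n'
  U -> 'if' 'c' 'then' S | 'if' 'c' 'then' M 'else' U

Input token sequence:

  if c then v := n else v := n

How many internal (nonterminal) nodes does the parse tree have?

[S [M if c then [M v := n] else [M v := n]]]

4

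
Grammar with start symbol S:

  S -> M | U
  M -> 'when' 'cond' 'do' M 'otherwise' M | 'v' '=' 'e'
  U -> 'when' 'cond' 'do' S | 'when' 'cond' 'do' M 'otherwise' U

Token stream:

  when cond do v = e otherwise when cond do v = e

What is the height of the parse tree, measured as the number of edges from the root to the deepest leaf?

[S [U when cond do [M v = e] otherwise [U when cond do [S [M v = e]]]]]

5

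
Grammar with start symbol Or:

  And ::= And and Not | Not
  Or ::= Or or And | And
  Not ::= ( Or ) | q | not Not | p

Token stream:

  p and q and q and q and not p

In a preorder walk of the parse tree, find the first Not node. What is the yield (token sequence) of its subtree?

[Or [And [And [And [And [And [Not p]] and [Not q]] and [Not q]] and [Not q]] and [Not not [Not p]]]]

p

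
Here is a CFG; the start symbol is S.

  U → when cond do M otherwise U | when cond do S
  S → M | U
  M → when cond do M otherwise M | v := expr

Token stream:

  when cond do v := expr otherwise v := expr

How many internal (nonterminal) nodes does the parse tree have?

4

[S [M when cond do [M v := expr] otherwise [M v := expr]]]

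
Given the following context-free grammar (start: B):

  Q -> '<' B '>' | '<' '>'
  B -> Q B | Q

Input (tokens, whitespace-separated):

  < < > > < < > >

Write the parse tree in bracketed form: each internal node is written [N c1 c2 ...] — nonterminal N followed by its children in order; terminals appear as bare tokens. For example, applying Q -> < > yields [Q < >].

[B [Q < [B [Q < >]] >] [B [Q < [B [Q < >]] >]]]

B
Q B
< B > B
< Q > B
< < > > B
< < > > Q
< < > > < B >
< < > > < Q >
< < > > < < > >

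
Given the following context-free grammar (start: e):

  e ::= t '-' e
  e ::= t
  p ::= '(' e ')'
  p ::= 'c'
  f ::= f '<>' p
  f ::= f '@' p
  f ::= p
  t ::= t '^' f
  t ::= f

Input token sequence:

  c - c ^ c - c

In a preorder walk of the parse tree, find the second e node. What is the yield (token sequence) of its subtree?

c ^ c - c

[e [t [f [p c]]] - [e [t [t [f [p c]]] ^ [f [p c]]] - [e [t [f [p c]]]]]]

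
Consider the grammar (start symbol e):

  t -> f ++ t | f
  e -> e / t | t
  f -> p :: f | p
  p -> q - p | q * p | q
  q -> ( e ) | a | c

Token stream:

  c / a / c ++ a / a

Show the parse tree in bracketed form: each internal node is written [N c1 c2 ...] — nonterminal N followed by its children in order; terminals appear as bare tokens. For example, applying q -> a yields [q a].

[e [e [e [e [t [f [p [q c]]]]] / [t [f [p [q a]]]]] / [t [f [p [q c]]] ++ [t [f [p [q a]]]]]] / [t [f [p [q a]]]]]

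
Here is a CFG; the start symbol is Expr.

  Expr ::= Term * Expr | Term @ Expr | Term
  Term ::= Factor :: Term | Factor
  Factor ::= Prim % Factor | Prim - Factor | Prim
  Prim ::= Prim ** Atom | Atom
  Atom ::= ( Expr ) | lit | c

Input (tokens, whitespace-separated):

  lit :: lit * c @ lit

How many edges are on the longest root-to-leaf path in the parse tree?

7

[Expr [Term [Factor [Prim [Atom lit]]] :: [Term [Factor [Prim [Atom lit]]]]] * [Expr [Term [Factor [Prim [Atom c]]]] @ [Expr [Term [Factor [Prim [Atom lit]]]]]]]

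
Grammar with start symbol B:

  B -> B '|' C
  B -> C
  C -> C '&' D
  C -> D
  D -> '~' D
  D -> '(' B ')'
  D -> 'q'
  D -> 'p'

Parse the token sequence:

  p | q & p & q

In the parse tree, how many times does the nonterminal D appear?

4

[B [B [C [D p]]] | [C [C [C [D q]] & [D p]] & [D q]]]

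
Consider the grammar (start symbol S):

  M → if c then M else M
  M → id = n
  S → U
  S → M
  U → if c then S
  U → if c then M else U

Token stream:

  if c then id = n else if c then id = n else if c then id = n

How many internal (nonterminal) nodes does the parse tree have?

[S [U if c then [M id = n] else [U if c then [M id = n] else [U if c then [S [M id = n]]]]]]

8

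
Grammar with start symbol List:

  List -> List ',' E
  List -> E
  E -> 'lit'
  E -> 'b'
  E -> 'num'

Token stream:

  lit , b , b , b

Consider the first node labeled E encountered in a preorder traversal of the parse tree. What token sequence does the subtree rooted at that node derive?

[List [List [List [List [E lit]] , [E b]] , [E b]] , [E b]]

lit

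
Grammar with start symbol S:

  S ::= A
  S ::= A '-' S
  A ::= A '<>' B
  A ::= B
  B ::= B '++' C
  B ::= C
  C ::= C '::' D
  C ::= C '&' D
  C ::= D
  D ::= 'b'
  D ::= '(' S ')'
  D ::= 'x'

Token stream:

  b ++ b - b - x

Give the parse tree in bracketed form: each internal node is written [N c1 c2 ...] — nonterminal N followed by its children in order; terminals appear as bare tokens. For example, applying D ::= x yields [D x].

S
A - S
B - S
B ++ C - S
C ++ C - S
D ++ C - S
b ++ C - S
b ++ D - S
b ++ b - S
b ++ b - A - S
b ++ b - B - S
b ++ b - C - S
b ++ b - D - S
b ++ b - b - S
b ++ b - b - A
b ++ b - b - B
b ++ b - b - C
b ++ b - b - D
b ++ b - b - x

[S [A [B [B [C [D b]]] ++ [C [D b]]]] - [S [A [B [C [D b]]]] - [S [A [B [C [D x]]]]]]]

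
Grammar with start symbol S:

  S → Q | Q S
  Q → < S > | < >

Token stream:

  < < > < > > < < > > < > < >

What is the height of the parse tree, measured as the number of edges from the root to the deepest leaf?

[S [Q < [S [Q < >] [S [Q < >]]] >] [S [Q < [S [Q < >]] >] [S [Q < >] [S [Q < >]]]]]

5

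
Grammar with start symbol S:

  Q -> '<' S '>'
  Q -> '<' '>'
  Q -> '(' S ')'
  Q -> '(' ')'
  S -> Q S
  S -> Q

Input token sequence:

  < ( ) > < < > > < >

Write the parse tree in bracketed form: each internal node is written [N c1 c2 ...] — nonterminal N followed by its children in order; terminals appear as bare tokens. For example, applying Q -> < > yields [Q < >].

[S [Q < [S [Q ( )]] >] [S [Q < [S [Q < >]] >] [S [Q < >]]]]

S
Q S
< S > S
< Q > S
< ( ) > S
< ( ) > Q S
< ( ) > < S > S
< ( ) > < Q > S
< ( ) > < < > > S
< ( ) > < < > > Q
< ( ) > < < > > < >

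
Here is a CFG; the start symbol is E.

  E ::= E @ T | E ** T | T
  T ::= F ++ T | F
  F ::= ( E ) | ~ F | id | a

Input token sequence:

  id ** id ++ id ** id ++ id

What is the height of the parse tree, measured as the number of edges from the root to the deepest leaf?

5

[E [E [E [T [F id]]] ** [T [F id] ++ [T [F id]]]] ** [T [F id] ++ [T [F id]]]]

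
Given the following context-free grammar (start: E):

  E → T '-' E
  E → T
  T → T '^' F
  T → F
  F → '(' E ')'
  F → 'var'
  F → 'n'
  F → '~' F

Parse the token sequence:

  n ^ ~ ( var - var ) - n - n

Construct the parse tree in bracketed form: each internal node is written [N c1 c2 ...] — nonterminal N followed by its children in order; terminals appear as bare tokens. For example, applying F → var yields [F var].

[E [T [T [F n]] ^ [F ~ [F ( [E [T [F var]] - [E [T [F var]]]] )]]] - [E [T [F n]] - [E [T [F n]]]]]

E
T - E
T ^ F - E
F ^ F - E
n ^ F - E
n ^ ~ F - E
n ^ ~ ( E ) - E
n ^ ~ ( T - E ) - E
n ^ ~ ( F - E ) - E
n ^ ~ ( var - E ) - E
n ^ ~ ( var - T ) - E
n ^ ~ ( var - F ) - E
n ^ ~ ( var - var ) - E
n ^ ~ ( var - var ) - T - E
n ^ ~ ( var - var ) - F - E
n ^ ~ ( var - var ) - n - E
n ^ ~ ( var - var ) - n - T
n ^ ~ ( var - var ) - n - F
n ^ ~ ( var - var ) - n - n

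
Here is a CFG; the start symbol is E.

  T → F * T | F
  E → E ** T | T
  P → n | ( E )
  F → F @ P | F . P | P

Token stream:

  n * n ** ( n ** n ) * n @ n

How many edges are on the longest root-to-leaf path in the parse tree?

9

[E [E [T [F [P n]] * [T [F [P n]]]]] ** [T [F [P ( [E [E [T [F [P n]]]] ** [T [F [P n]]]] )]] * [T [F [F [P n]] @ [P n]]]]]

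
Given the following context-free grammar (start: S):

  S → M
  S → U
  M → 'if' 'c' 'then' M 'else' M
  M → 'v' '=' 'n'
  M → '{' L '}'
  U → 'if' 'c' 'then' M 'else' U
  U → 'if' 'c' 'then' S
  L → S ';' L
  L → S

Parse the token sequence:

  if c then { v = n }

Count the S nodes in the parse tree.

[S [U if c then [S [M { [L [S [M v = n]]] }]]]]

3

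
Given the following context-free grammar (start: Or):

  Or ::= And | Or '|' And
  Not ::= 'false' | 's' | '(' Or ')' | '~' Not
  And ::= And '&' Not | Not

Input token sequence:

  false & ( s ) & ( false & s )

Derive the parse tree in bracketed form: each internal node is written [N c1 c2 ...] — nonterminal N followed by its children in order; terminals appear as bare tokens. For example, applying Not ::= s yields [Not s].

Or
And
And & Not
And & Not & Not
Not & Not & Not
false & Not & Not
false & ( Or ) & Not
false & ( And ) & Not
false & ( Not ) & Not
false & ( s ) & Not
false & ( s ) & ( Or )
false & ( s ) & ( And )
false & ( s ) & ( And & Not )
false & ( s ) & ( Not & Not )
false & ( s ) & ( false & Not )
false & ( s ) & ( false & s )

[Or [And [And [And [Not false]] & [Not ( [Or [And [Not s]]] )]] & [Not ( [Or [And [And [Not false]] & [Not s]]] )]]]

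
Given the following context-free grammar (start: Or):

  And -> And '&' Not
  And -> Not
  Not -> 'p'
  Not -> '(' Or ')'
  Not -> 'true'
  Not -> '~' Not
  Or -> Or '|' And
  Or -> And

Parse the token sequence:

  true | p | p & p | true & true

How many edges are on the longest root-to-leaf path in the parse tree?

6

[Or [Or [Or [Or [And [Not true]]] | [And [Not p]]] | [And [And [Not p]] & [Not p]]] | [And [And [Not true]] & [Not true]]]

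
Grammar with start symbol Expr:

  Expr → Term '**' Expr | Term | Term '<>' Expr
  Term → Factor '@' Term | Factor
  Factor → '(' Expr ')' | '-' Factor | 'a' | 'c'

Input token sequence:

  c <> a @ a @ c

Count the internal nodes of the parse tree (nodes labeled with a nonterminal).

10

[Expr [Term [Factor c]] <> [Expr [Term [Factor a] @ [Term [Factor a] @ [Term [Factor c]]]]]]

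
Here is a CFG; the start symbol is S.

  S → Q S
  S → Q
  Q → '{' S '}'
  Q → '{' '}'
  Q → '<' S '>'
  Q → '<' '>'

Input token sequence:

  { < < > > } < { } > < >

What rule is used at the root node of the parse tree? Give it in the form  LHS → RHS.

S → Q S

[S [Q { [S [Q < [S [Q < >]] >]] }] [S [Q < [S [Q { }]] >] [S [Q < >]]]]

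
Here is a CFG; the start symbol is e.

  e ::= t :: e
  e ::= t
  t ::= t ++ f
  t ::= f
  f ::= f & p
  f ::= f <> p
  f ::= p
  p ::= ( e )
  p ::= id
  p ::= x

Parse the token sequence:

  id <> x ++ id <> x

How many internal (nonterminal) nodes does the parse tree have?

11

[e [t [t [f [f [p id]] <> [p x]]] ++ [f [f [p id]] <> [p x]]]]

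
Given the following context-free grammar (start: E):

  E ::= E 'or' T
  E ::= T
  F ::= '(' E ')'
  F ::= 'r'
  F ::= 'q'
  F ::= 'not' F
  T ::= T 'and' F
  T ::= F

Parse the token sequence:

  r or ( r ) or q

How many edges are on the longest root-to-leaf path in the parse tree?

[E [E [E [T [F r]]] or [T [F ( [E [T [F r]]] )]]] or [T [F q]]]

7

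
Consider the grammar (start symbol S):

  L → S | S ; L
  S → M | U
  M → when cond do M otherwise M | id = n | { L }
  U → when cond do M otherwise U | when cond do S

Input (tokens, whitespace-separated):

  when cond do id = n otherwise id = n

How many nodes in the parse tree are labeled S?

[S [M when cond do [M id = n] otherwise [M id = n]]]

1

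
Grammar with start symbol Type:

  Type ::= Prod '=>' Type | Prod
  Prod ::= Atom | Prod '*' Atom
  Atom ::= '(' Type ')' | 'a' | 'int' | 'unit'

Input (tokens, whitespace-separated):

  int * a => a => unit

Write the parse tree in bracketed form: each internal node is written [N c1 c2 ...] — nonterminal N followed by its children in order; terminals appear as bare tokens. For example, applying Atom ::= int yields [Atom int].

Type
Prod => Type
Prod * Atom => Type
Atom * Atom => Type
int * Atom => Type
int * a => Type
int * a => Prod => Type
int * a => Atom => Type
int * a => a => Type
int * a => a => Prod
int * a => a => Atom
int * a => a => unit

[Type [Prod [Prod [Atom int]] * [Atom a]] => [Type [Prod [Atom a]] => [Type [Prod [Atom unit]]]]]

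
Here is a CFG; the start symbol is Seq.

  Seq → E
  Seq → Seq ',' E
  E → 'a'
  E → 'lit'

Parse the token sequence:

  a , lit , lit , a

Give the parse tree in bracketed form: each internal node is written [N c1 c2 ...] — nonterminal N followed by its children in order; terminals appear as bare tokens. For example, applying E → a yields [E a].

[Seq [Seq [Seq [Seq [E a]] , [E lit]] , [E lit]] , [E a]]

Seq
Seq , E
Seq , E , E
Seq , E , E , E
E , E , E , E
a , E , E , E
a , lit , E , E
a , lit , lit , E
a , lit , lit , a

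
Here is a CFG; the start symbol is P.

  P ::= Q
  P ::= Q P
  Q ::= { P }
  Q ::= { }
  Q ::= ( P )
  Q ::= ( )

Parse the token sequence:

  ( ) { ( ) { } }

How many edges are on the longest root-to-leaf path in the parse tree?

[P [Q ( )] [P [Q { [P [Q ( )] [P [Q { }]]] }]]]

6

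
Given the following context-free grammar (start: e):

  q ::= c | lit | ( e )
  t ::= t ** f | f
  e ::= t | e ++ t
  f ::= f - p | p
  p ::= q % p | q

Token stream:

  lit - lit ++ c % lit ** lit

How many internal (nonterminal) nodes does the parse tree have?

19

[e [e [t [f [f [p [q lit]]] - [p [q lit]]]]] ++ [t [t [f [p [q c] % [p [q lit]]]]] ** [f [p [q lit]]]]]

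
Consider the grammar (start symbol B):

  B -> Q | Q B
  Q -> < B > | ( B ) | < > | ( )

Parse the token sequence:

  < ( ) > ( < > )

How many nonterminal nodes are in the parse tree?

8

[B [Q < [B [Q ( )]] >] [B [Q ( [B [Q < >]] )]]]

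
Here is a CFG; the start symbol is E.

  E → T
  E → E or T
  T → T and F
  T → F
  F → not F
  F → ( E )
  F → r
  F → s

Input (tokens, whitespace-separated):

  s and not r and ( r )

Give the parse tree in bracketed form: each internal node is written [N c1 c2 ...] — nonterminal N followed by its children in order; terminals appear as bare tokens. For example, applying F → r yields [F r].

[E [T [T [T [F s]] and [F not [F r]]] and [F ( [E [T [F r]]] )]]]

E
T
T and F
T and F and F
F and F and F
s and F and F
s and not F and F
s and not r and F
s and not r and ( E )
s and not r and ( T )
s and not r and ( F )
s and not r and ( r )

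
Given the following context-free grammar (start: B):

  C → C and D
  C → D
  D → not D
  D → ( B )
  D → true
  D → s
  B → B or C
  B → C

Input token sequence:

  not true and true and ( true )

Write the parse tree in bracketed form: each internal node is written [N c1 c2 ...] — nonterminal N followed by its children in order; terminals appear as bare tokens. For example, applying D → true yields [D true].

[B [C [C [C [D not [D true]]] and [D true]] and [D ( [B [C [D true]]] )]]]

B
C
C and D
C and D and D
D and D and D
not D and D and D
not true and D and D
not true and true and D
not true and true and ( B )
not true and true and ( C )
not true and true and ( D )
not true and true and ( true )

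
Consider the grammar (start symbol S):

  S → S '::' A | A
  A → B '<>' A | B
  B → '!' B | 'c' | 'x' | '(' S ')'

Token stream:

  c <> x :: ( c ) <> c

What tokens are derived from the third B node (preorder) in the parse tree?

( c )

[S [S [A [B c] <> [A [B x]]]] :: [A [B ( [S [A [B c]]] )] <> [A [B c]]]]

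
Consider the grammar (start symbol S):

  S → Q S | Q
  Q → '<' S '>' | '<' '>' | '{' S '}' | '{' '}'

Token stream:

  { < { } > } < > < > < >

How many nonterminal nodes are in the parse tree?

[S [Q { [S [Q < [S [Q { }]] >]] }] [S [Q < >] [S [Q < >] [S [Q < >]]]]]

12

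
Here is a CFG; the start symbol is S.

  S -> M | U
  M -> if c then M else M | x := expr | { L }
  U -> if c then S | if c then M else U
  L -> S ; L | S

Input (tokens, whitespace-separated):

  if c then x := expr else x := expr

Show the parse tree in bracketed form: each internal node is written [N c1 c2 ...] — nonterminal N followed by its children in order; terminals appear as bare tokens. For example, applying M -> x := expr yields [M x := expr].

[S [M if c then [M x := expr] else [M x := expr]]]

S
M
if c then M else M
if c then x := expr else M
if c then x := expr else x := expr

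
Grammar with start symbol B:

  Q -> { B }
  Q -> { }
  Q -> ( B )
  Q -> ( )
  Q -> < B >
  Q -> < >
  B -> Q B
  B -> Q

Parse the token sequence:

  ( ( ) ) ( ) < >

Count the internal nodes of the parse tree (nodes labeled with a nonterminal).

8

[B [Q ( [B [Q ( )]] )] [B [Q ( )] [B [Q < >]]]]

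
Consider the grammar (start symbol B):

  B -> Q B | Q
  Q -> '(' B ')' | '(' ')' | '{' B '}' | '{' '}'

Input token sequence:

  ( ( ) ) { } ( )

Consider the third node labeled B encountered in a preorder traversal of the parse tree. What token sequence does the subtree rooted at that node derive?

{ } ( )

[B [Q ( [B [Q ( )]] )] [B [Q { }] [B [Q ( )]]]]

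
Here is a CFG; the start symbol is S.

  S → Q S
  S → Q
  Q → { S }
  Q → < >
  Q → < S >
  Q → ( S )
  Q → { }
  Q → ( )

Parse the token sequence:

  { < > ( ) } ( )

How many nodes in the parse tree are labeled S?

[S [Q { [S [Q < >] [S [Q ( )]]] }] [S [Q ( )]]]

4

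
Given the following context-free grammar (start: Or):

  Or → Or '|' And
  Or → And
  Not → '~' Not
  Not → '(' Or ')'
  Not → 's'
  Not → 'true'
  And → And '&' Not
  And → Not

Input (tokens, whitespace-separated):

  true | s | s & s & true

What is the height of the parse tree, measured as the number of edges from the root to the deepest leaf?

5

[Or [Or [Or [And [Not true]]] | [And [Not s]]] | [And [And [And [Not s]] & [Not s]] & [Not true]]]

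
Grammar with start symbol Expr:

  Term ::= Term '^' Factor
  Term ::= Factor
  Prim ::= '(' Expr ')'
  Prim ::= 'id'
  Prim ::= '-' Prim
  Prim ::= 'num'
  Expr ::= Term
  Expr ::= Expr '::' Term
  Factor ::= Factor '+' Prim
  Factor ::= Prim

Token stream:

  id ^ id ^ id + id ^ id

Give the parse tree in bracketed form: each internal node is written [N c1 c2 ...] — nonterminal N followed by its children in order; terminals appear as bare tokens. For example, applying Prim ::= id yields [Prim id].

[Expr [Term [Term [Term [Term [Factor [Prim id]]] ^ [Factor [Prim id]]] ^ [Factor [Factor [Prim id]] + [Prim id]]] ^ [Factor [Prim id]]]]

Expr
Term
Term ^ Factor
Term ^ Factor ^ Factor
Term ^ Factor ^ Factor ^ Factor
Factor ^ Factor ^ Factor ^ Factor
Prim ^ Factor ^ Factor ^ Factor
id ^ Factor ^ Factor ^ Factor
id ^ Prim ^ Factor ^ Factor
id ^ id ^ Factor ^ Factor
id ^ id ^ Factor + Prim ^ Factor
id ^ id ^ Prim + Prim ^ Factor
id ^ id ^ id + Prim ^ Factor
id ^ id ^ id + id ^ Factor
id ^ id ^ id + id ^ Prim
id ^ id ^ id + id ^ id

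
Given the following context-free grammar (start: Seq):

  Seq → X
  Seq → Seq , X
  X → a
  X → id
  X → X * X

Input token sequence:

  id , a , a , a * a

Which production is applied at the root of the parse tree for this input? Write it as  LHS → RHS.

[Seq [Seq [Seq [Seq [X id]] , [X a]] , [X a]] , [X [X a] * [X a]]]

Seq → Seq , X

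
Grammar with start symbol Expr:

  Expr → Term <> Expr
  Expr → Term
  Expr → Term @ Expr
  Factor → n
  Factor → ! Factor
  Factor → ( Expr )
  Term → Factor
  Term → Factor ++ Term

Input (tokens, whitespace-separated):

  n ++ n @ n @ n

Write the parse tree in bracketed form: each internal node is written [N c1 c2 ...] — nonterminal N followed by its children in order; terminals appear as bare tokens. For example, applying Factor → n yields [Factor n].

[Expr [Term [Factor n] ++ [Term [Factor n]]] @ [Expr [Term [Factor n]] @ [Expr [Term [Factor n]]]]]

Expr
Term @ Expr
Factor ++ Term @ Expr
n ++ Term @ Expr
n ++ Factor @ Expr
n ++ n @ Expr
n ++ n @ Term @ Expr
n ++ n @ Factor @ Expr
n ++ n @ n @ Expr
n ++ n @ n @ Term
n ++ n @ n @ Factor
n ++ n @ n @ n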